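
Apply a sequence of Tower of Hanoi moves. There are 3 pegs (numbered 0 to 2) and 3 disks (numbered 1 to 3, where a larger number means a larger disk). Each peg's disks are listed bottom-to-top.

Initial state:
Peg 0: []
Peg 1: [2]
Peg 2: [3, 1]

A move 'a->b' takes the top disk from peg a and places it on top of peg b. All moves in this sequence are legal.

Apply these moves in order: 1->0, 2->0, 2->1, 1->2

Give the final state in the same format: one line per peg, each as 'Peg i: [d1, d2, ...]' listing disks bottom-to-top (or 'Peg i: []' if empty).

Answer: Peg 0: [2, 1]
Peg 1: []
Peg 2: [3]

Derivation:
After move 1 (1->0):
Peg 0: [2]
Peg 1: []
Peg 2: [3, 1]

After move 2 (2->0):
Peg 0: [2, 1]
Peg 1: []
Peg 2: [3]

After move 3 (2->1):
Peg 0: [2, 1]
Peg 1: [3]
Peg 2: []

After move 4 (1->2):
Peg 0: [2, 1]
Peg 1: []
Peg 2: [3]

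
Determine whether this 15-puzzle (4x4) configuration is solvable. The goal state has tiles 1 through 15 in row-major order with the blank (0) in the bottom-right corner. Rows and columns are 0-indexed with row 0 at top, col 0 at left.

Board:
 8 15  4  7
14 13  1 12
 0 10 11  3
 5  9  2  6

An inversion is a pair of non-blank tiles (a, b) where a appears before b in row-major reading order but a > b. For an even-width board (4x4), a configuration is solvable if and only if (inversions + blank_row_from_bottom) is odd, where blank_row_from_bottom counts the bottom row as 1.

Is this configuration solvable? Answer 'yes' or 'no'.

Answer: no

Derivation:
Inversions: 68
Blank is in row 2 (0-indexed from top), which is row 2 counting from the bottom (bottom = 1).
68 + 2 = 70, which is even, so the puzzle is not solvable.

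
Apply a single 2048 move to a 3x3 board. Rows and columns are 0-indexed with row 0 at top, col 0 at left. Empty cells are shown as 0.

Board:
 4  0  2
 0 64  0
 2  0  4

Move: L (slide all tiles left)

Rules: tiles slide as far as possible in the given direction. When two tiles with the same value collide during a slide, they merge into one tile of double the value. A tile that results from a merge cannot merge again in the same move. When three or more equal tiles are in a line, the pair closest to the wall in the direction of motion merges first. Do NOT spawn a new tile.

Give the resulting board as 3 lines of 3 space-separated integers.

Answer:  4  2  0
64  0  0
 2  4  0

Derivation:
Slide left:
row 0: [4, 0, 2] -> [4, 2, 0]
row 1: [0, 64, 0] -> [64, 0, 0]
row 2: [2, 0, 4] -> [2, 4, 0]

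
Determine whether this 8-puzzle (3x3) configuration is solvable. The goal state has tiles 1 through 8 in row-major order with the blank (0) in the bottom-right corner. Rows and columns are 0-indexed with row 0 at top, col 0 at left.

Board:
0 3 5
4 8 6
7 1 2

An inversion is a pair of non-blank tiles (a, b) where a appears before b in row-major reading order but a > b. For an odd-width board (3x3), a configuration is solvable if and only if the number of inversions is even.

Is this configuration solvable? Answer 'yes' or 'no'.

Inversions (pairs i<j in row-major order where tile[i] > tile[j] > 0): 15
15 is odd, so the puzzle is not solvable.

Answer: no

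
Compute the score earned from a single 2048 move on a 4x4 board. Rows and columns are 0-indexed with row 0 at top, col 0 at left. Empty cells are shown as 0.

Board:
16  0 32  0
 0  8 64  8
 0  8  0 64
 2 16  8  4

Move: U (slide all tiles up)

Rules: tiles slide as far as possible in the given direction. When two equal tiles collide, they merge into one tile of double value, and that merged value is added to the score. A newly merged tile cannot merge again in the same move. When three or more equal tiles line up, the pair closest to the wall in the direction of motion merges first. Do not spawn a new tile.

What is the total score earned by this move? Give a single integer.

Slide up:
col 0: [16, 0, 0, 2] -> [16, 2, 0, 0]  score +0 (running 0)
col 1: [0, 8, 8, 16] -> [16, 16, 0, 0]  score +16 (running 16)
col 2: [32, 64, 0, 8] -> [32, 64, 8, 0]  score +0 (running 16)
col 3: [0, 8, 64, 4] -> [8, 64, 4, 0]  score +0 (running 16)
Board after move:
16 16 32  8
 2 16 64 64
 0  0  8  4
 0  0  0  0

Answer: 16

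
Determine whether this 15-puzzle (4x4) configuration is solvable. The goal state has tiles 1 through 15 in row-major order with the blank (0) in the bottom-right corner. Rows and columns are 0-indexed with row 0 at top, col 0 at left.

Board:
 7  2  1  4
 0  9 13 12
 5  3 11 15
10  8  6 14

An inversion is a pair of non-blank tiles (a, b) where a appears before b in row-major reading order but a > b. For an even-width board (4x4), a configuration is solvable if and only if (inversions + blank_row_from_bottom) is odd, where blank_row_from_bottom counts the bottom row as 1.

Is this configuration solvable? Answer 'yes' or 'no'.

Answer: yes

Derivation:
Inversions: 36
Blank is in row 1 (0-indexed from top), which is row 3 counting from the bottom (bottom = 1).
36 + 3 = 39, which is odd, so the puzzle is solvable.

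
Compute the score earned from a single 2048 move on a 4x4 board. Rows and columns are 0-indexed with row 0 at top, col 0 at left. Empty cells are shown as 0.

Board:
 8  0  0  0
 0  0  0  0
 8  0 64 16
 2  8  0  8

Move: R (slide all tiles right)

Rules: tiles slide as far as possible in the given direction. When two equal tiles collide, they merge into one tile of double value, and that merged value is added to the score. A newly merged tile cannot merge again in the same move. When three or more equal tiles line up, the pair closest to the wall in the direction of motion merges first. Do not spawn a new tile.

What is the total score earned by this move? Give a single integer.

Slide right:
row 0: [8, 0, 0, 0] -> [0, 0, 0, 8]  score +0 (running 0)
row 1: [0, 0, 0, 0] -> [0, 0, 0, 0]  score +0 (running 0)
row 2: [8, 0, 64, 16] -> [0, 8, 64, 16]  score +0 (running 0)
row 3: [2, 8, 0, 8] -> [0, 0, 2, 16]  score +16 (running 16)
Board after move:
 0  0  0  8
 0  0  0  0
 0  8 64 16
 0  0  2 16

Answer: 16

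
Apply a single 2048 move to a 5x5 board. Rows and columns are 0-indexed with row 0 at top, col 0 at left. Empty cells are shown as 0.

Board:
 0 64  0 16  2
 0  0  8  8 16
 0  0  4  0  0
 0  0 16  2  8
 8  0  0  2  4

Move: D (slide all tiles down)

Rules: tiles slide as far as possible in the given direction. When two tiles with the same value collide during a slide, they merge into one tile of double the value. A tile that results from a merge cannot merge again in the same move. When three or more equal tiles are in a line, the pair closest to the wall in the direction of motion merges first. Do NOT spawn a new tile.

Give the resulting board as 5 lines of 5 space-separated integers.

Answer:  0  0  0  0  0
 0  0  0  0  2
 0  0  8 16 16
 0  0  4  8  8
 8 64 16  4  4

Derivation:
Slide down:
col 0: [0, 0, 0, 0, 8] -> [0, 0, 0, 0, 8]
col 1: [64, 0, 0, 0, 0] -> [0, 0, 0, 0, 64]
col 2: [0, 8, 4, 16, 0] -> [0, 0, 8, 4, 16]
col 3: [16, 8, 0, 2, 2] -> [0, 0, 16, 8, 4]
col 4: [2, 16, 0, 8, 4] -> [0, 2, 16, 8, 4]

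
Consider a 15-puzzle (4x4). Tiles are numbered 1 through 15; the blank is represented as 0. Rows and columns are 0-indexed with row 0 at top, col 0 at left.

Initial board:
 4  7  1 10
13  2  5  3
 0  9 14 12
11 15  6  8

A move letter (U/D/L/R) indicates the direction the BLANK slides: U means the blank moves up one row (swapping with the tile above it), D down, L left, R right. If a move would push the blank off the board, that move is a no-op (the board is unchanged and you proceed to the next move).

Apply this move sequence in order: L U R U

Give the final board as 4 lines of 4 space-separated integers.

After move 1 (L):
 4  7  1 10
13  2  5  3
 0  9 14 12
11 15  6  8

After move 2 (U):
 4  7  1 10
 0  2  5  3
13  9 14 12
11 15  6  8

After move 3 (R):
 4  7  1 10
 2  0  5  3
13  9 14 12
11 15  6  8

After move 4 (U):
 4  0  1 10
 2  7  5  3
13  9 14 12
11 15  6  8

Answer:  4  0  1 10
 2  7  5  3
13  9 14 12
11 15  6  8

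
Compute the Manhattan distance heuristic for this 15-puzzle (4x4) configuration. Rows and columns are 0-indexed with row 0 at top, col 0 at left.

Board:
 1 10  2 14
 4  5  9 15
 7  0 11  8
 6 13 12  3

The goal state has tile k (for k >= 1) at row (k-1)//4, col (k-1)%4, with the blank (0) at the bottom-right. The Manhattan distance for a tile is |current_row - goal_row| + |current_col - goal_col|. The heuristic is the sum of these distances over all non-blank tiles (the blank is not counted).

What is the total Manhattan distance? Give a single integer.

Answer: 33

Derivation:
Tile 1: (0,0)->(0,0) = 0
Tile 10: (0,1)->(2,1) = 2
Tile 2: (0,2)->(0,1) = 1
Tile 14: (0,3)->(3,1) = 5
Tile 4: (1,0)->(0,3) = 4
Tile 5: (1,1)->(1,0) = 1
Tile 9: (1,2)->(2,0) = 3
Tile 15: (1,3)->(3,2) = 3
Tile 7: (2,0)->(1,2) = 3
Tile 11: (2,2)->(2,2) = 0
Tile 8: (2,3)->(1,3) = 1
Tile 6: (3,0)->(1,1) = 3
Tile 13: (3,1)->(3,0) = 1
Tile 12: (3,2)->(2,3) = 2
Tile 3: (3,3)->(0,2) = 4
Sum: 0 + 2 + 1 + 5 + 4 + 1 + 3 + 3 + 3 + 0 + 1 + 3 + 1 + 2 + 4 = 33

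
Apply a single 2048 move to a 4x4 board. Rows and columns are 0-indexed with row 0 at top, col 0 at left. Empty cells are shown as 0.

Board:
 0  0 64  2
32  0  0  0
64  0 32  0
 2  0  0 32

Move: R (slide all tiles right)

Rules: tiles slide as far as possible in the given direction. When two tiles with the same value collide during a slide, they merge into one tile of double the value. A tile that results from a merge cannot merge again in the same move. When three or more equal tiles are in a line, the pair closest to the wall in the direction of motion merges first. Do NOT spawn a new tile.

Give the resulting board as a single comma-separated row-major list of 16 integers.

Slide right:
row 0: [0, 0, 64, 2] -> [0, 0, 64, 2]
row 1: [32, 0, 0, 0] -> [0, 0, 0, 32]
row 2: [64, 0, 32, 0] -> [0, 0, 64, 32]
row 3: [2, 0, 0, 32] -> [0, 0, 2, 32]

Answer: 0, 0, 64, 2, 0, 0, 0, 32, 0, 0, 64, 32, 0, 0, 2, 32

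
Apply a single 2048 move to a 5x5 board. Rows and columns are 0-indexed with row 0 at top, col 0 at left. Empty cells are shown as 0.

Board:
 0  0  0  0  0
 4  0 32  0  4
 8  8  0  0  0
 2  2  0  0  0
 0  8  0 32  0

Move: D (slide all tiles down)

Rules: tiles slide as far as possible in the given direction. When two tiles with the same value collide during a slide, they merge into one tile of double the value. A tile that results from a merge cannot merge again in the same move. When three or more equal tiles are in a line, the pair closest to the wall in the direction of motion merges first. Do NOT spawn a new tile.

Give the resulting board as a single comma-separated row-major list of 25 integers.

Slide down:
col 0: [0, 4, 8, 2, 0] -> [0, 0, 4, 8, 2]
col 1: [0, 0, 8, 2, 8] -> [0, 0, 8, 2, 8]
col 2: [0, 32, 0, 0, 0] -> [0, 0, 0, 0, 32]
col 3: [0, 0, 0, 0, 32] -> [0, 0, 0, 0, 32]
col 4: [0, 4, 0, 0, 0] -> [0, 0, 0, 0, 4]

Answer: 0, 0, 0, 0, 0, 0, 0, 0, 0, 0, 4, 8, 0, 0, 0, 8, 2, 0, 0, 0, 2, 8, 32, 32, 4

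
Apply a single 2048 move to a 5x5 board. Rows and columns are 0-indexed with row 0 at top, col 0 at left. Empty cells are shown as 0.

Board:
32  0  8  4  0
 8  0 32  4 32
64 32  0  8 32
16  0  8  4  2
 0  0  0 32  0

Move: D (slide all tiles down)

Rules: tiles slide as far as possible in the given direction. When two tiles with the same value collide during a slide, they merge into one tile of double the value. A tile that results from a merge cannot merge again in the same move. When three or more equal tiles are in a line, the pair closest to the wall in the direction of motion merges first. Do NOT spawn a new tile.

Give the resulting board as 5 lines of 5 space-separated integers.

Slide down:
col 0: [32, 8, 64, 16, 0] -> [0, 32, 8, 64, 16]
col 1: [0, 0, 32, 0, 0] -> [0, 0, 0, 0, 32]
col 2: [8, 32, 0, 8, 0] -> [0, 0, 8, 32, 8]
col 3: [4, 4, 8, 4, 32] -> [0, 8, 8, 4, 32]
col 4: [0, 32, 32, 2, 0] -> [0, 0, 0, 64, 2]

Answer:  0  0  0  0  0
32  0  0  8  0
 8  0  8  8  0
64  0 32  4 64
16 32  8 32  2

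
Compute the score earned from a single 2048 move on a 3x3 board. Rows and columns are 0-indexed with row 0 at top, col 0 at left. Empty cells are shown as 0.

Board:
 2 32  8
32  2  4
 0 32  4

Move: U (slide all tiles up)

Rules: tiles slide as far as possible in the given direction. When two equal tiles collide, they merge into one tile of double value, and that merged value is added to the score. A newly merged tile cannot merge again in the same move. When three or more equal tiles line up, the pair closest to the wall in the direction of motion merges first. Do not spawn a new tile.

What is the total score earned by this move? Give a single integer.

Slide up:
col 0: [2, 32, 0] -> [2, 32, 0]  score +0 (running 0)
col 1: [32, 2, 32] -> [32, 2, 32]  score +0 (running 0)
col 2: [8, 4, 4] -> [8, 8, 0]  score +8 (running 8)
Board after move:
 2 32  8
32  2  8
 0 32  0

Answer: 8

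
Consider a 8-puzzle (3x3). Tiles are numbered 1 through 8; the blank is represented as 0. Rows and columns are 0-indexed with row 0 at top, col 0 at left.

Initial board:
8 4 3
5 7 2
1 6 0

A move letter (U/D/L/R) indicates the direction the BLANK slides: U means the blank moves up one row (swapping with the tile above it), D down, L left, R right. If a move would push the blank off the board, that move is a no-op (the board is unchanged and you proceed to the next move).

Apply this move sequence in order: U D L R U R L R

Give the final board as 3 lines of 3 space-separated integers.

After move 1 (U):
8 4 3
5 7 0
1 6 2

After move 2 (D):
8 4 3
5 7 2
1 6 0

After move 3 (L):
8 4 3
5 7 2
1 0 6

After move 4 (R):
8 4 3
5 7 2
1 6 0

After move 5 (U):
8 4 3
5 7 0
1 6 2

After move 6 (R):
8 4 3
5 7 0
1 6 2

After move 7 (L):
8 4 3
5 0 7
1 6 2

After move 8 (R):
8 4 3
5 7 0
1 6 2

Answer: 8 4 3
5 7 0
1 6 2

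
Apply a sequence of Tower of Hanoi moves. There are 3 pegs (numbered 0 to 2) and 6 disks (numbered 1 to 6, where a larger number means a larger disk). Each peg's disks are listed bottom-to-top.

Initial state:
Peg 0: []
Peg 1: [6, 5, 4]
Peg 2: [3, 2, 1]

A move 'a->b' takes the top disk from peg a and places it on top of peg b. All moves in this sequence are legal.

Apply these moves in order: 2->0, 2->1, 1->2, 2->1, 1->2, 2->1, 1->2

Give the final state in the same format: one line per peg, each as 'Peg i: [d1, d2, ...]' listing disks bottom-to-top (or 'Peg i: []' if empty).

Answer: Peg 0: [1]
Peg 1: [6, 5, 4]
Peg 2: [3, 2]

Derivation:
After move 1 (2->0):
Peg 0: [1]
Peg 1: [6, 5, 4]
Peg 2: [3, 2]

After move 2 (2->1):
Peg 0: [1]
Peg 1: [6, 5, 4, 2]
Peg 2: [3]

After move 3 (1->2):
Peg 0: [1]
Peg 1: [6, 5, 4]
Peg 2: [3, 2]

After move 4 (2->1):
Peg 0: [1]
Peg 1: [6, 5, 4, 2]
Peg 2: [3]

After move 5 (1->2):
Peg 0: [1]
Peg 1: [6, 5, 4]
Peg 2: [3, 2]

After move 6 (2->1):
Peg 0: [1]
Peg 1: [6, 5, 4, 2]
Peg 2: [3]

After move 7 (1->2):
Peg 0: [1]
Peg 1: [6, 5, 4]
Peg 2: [3, 2]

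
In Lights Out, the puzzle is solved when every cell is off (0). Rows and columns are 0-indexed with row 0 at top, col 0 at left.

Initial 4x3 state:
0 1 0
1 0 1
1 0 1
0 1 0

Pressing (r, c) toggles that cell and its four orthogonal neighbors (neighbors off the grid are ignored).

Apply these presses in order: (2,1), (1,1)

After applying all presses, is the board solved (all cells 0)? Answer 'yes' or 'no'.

Answer: yes

Derivation:
After press 1 at (2,1):
0 1 0
1 1 1
0 1 0
0 0 0

After press 2 at (1,1):
0 0 0
0 0 0
0 0 0
0 0 0

Lights still on: 0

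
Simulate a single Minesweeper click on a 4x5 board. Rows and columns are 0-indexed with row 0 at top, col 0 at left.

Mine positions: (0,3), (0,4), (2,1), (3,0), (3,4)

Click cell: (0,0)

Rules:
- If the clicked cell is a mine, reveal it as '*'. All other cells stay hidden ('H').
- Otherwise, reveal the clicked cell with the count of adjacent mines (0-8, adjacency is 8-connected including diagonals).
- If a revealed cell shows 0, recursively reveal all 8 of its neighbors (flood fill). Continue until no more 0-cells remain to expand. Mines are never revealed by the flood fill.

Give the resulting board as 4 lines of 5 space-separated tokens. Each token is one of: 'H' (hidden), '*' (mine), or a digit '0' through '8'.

0 0 1 H H
1 1 2 H H
H H H H H
H H H H H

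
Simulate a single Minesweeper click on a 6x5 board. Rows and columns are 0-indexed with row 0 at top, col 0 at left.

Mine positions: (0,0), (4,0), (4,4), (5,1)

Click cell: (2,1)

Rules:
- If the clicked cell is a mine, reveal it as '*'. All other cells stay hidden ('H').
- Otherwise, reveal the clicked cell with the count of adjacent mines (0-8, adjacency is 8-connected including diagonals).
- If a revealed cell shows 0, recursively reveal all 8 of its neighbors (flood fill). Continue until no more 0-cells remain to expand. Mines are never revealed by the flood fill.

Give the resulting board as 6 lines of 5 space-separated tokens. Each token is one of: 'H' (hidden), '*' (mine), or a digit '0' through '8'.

H 1 0 0 0
1 1 0 0 0
0 0 0 0 0
1 1 0 1 1
H 2 1 1 H
H H H H H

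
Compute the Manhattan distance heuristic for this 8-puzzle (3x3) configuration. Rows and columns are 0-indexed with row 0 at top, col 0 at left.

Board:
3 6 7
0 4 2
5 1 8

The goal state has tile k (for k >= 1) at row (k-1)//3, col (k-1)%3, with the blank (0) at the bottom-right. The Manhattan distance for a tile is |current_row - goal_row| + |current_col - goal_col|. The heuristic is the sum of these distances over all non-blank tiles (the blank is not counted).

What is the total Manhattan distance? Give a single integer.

Answer: 17

Derivation:
Tile 3: at (0,0), goal (0,2), distance |0-0|+|0-2| = 2
Tile 6: at (0,1), goal (1,2), distance |0-1|+|1-2| = 2
Tile 7: at (0,2), goal (2,0), distance |0-2|+|2-0| = 4
Tile 4: at (1,1), goal (1,0), distance |1-1|+|1-0| = 1
Tile 2: at (1,2), goal (0,1), distance |1-0|+|2-1| = 2
Tile 5: at (2,0), goal (1,1), distance |2-1|+|0-1| = 2
Tile 1: at (2,1), goal (0,0), distance |2-0|+|1-0| = 3
Tile 8: at (2,2), goal (2,1), distance |2-2|+|2-1| = 1
Sum: 2 + 2 + 4 + 1 + 2 + 2 + 3 + 1 = 17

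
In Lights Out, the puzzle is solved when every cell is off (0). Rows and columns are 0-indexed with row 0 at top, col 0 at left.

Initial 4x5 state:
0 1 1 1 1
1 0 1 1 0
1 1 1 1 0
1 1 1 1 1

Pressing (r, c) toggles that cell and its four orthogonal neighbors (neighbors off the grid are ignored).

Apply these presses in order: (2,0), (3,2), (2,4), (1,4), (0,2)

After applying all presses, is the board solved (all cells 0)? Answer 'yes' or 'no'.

Answer: yes

Derivation:
After press 1 at (2,0):
0 1 1 1 1
0 0 1 1 0
0 0 1 1 0
0 1 1 1 1

After press 2 at (3,2):
0 1 1 1 1
0 0 1 1 0
0 0 0 1 0
0 0 0 0 1

After press 3 at (2,4):
0 1 1 1 1
0 0 1 1 1
0 0 0 0 1
0 0 0 0 0

After press 4 at (1,4):
0 1 1 1 0
0 0 1 0 0
0 0 0 0 0
0 0 0 0 0

After press 5 at (0,2):
0 0 0 0 0
0 0 0 0 0
0 0 0 0 0
0 0 0 0 0

Lights still on: 0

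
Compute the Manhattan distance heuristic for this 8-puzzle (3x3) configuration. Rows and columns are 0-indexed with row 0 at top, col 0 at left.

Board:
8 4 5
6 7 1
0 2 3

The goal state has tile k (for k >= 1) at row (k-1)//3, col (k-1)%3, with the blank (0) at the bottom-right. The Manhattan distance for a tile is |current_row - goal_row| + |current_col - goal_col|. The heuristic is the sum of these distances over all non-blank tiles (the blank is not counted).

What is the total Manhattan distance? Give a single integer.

Answer: 18

Derivation:
Tile 8: (0,0)->(2,1) = 3
Tile 4: (0,1)->(1,0) = 2
Tile 5: (0,2)->(1,1) = 2
Tile 6: (1,0)->(1,2) = 2
Tile 7: (1,1)->(2,0) = 2
Tile 1: (1,2)->(0,0) = 3
Tile 2: (2,1)->(0,1) = 2
Tile 3: (2,2)->(0,2) = 2
Sum: 3 + 2 + 2 + 2 + 2 + 3 + 2 + 2 = 18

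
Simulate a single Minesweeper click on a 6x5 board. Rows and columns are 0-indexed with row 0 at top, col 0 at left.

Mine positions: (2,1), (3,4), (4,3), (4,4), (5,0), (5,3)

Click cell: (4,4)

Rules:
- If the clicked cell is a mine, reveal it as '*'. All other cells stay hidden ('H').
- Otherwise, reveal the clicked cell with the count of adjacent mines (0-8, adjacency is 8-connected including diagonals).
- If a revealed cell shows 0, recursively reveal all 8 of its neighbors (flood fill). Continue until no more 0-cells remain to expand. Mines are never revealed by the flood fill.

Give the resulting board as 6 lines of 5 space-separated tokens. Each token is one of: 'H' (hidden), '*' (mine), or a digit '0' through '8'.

H H H H H
H H H H H
H H H H H
H H H H H
H H H H *
H H H H H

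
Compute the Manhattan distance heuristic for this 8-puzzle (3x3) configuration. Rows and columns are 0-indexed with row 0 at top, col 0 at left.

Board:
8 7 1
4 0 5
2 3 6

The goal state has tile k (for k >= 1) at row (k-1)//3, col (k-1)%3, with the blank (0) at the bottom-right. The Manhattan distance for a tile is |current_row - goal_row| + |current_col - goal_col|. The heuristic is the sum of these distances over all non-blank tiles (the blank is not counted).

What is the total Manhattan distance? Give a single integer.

Answer: 16

Derivation:
Tile 8: (0,0)->(2,1) = 3
Tile 7: (0,1)->(2,0) = 3
Tile 1: (0,2)->(0,0) = 2
Tile 4: (1,0)->(1,0) = 0
Tile 5: (1,2)->(1,1) = 1
Tile 2: (2,0)->(0,1) = 3
Tile 3: (2,1)->(0,2) = 3
Tile 6: (2,2)->(1,2) = 1
Sum: 3 + 3 + 2 + 0 + 1 + 3 + 3 + 1 = 16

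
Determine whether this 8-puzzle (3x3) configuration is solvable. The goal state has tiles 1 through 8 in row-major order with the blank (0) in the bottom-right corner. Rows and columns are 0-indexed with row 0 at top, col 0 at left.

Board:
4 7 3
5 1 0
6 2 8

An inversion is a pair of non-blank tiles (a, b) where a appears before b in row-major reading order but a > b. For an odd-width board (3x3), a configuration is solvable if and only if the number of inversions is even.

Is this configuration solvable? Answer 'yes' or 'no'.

Answer: no

Derivation:
Inversions (pairs i<j in row-major order where tile[i] > tile[j] > 0): 13
13 is odd, so the puzzle is not solvable.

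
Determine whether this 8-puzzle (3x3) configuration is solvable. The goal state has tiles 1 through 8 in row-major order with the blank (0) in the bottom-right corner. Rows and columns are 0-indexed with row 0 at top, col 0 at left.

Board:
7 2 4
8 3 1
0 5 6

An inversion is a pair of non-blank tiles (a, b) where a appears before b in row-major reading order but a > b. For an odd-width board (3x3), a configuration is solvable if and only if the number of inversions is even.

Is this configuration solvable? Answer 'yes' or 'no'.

Inversions (pairs i<j in row-major order where tile[i] > tile[j] > 0): 14
14 is even, so the puzzle is solvable.

Answer: yes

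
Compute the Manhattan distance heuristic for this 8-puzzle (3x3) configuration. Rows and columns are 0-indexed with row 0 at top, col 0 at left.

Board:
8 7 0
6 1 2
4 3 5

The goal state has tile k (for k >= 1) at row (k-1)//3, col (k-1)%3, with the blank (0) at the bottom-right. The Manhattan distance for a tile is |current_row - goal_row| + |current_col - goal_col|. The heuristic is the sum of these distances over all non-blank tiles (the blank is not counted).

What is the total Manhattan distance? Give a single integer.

Tile 8: (0,0)->(2,1) = 3
Tile 7: (0,1)->(2,0) = 3
Tile 6: (1,0)->(1,2) = 2
Tile 1: (1,1)->(0,0) = 2
Tile 2: (1,2)->(0,1) = 2
Tile 4: (2,0)->(1,0) = 1
Tile 3: (2,1)->(0,2) = 3
Tile 5: (2,2)->(1,1) = 2
Sum: 3 + 3 + 2 + 2 + 2 + 1 + 3 + 2 = 18

Answer: 18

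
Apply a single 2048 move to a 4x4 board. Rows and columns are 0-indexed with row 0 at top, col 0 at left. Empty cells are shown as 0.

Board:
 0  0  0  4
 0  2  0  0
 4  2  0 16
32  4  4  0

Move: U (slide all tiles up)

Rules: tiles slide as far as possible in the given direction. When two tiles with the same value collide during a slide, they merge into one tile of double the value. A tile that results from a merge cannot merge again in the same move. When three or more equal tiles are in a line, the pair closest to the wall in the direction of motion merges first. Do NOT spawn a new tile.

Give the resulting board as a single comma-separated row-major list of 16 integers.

Slide up:
col 0: [0, 0, 4, 32] -> [4, 32, 0, 0]
col 1: [0, 2, 2, 4] -> [4, 4, 0, 0]
col 2: [0, 0, 0, 4] -> [4, 0, 0, 0]
col 3: [4, 0, 16, 0] -> [4, 16, 0, 0]

Answer: 4, 4, 4, 4, 32, 4, 0, 16, 0, 0, 0, 0, 0, 0, 0, 0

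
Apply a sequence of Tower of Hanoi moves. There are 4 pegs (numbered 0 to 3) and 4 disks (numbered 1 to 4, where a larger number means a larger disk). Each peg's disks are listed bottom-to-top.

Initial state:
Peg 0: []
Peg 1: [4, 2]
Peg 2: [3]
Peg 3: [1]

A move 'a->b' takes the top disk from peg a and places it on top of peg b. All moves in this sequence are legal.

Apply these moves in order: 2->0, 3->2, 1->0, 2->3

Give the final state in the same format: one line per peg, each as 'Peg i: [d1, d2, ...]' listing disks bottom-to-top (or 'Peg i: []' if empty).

Answer: Peg 0: [3, 2]
Peg 1: [4]
Peg 2: []
Peg 3: [1]

Derivation:
After move 1 (2->0):
Peg 0: [3]
Peg 1: [4, 2]
Peg 2: []
Peg 3: [1]

After move 2 (3->2):
Peg 0: [3]
Peg 1: [4, 2]
Peg 2: [1]
Peg 3: []

After move 3 (1->0):
Peg 0: [3, 2]
Peg 1: [4]
Peg 2: [1]
Peg 3: []

After move 4 (2->3):
Peg 0: [3, 2]
Peg 1: [4]
Peg 2: []
Peg 3: [1]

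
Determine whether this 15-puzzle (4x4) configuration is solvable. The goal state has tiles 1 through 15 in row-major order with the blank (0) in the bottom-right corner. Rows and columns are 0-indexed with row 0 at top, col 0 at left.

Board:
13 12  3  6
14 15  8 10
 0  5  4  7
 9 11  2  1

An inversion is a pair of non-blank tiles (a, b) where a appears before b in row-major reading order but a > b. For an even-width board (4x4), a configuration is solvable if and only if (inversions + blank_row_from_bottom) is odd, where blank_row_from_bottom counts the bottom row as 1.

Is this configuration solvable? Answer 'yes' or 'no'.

Answer: no

Derivation:
Inversions: 70
Blank is in row 2 (0-indexed from top), which is row 2 counting from the bottom (bottom = 1).
70 + 2 = 72, which is even, so the puzzle is not solvable.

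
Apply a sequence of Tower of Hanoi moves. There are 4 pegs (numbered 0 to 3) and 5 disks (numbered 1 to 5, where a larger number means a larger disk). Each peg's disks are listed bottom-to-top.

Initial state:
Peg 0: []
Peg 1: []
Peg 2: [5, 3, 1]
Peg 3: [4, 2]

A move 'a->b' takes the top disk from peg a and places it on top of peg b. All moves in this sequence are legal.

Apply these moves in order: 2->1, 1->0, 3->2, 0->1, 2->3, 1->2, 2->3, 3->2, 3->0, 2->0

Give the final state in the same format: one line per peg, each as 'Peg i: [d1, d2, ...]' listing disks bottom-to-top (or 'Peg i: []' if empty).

After move 1 (2->1):
Peg 0: []
Peg 1: [1]
Peg 2: [5, 3]
Peg 3: [4, 2]

After move 2 (1->0):
Peg 0: [1]
Peg 1: []
Peg 2: [5, 3]
Peg 3: [4, 2]

After move 3 (3->2):
Peg 0: [1]
Peg 1: []
Peg 2: [5, 3, 2]
Peg 3: [4]

After move 4 (0->1):
Peg 0: []
Peg 1: [1]
Peg 2: [5, 3, 2]
Peg 3: [4]

After move 5 (2->3):
Peg 0: []
Peg 1: [1]
Peg 2: [5, 3]
Peg 3: [4, 2]

After move 6 (1->2):
Peg 0: []
Peg 1: []
Peg 2: [5, 3, 1]
Peg 3: [4, 2]

After move 7 (2->3):
Peg 0: []
Peg 1: []
Peg 2: [5, 3]
Peg 3: [4, 2, 1]

After move 8 (3->2):
Peg 0: []
Peg 1: []
Peg 2: [5, 3, 1]
Peg 3: [4, 2]

After move 9 (3->0):
Peg 0: [2]
Peg 1: []
Peg 2: [5, 3, 1]
Peg 3: [4]

After move 10 (2->0):
Peg 0: [2, 1]
Peg 1: []
Peg 2: [5, 3]
Peg 3: [4]

Answer: Peg 0: [2, 1]
Peg 1: []
Peg 2: [5, 3]
Peg 3: [4]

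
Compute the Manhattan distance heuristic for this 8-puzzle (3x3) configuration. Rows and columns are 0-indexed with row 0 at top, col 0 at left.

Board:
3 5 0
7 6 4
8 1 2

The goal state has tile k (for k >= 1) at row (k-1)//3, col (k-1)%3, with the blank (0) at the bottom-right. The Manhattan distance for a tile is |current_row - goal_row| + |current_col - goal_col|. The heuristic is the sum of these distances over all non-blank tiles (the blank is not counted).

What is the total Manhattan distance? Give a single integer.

Tile 3: at (0,0), goal (0,2), distance |0-0|+|0-2| = 2
Tile 5: at (0,1), goal (1,1), distance |0-1|+|1-1| = 1
Tile 7: at (1,0), goal (2,0), distance |1-2|+|0-0| = 1
Tile 6: at (1,1), goal (1,2), distance |1-1|+|1-2| = 1
Tile 4: at (1,2), goal (1,0), distance |1-1|+|2-0| = 2
Tile 8: at (2,0), goal (2,1), distance |2-2|+|0-1| = 1
Tile 1: at (2,1), goal (0,0), distance |2-0|+|1-0| = 3
Tile 2: at (2,2), goal (0,1), distance |2-0|+|2-1| = 3
Sum: 2 + 1 + 1 + 1 + 2 + 1 + 3 + 3 = 14

Answer: 14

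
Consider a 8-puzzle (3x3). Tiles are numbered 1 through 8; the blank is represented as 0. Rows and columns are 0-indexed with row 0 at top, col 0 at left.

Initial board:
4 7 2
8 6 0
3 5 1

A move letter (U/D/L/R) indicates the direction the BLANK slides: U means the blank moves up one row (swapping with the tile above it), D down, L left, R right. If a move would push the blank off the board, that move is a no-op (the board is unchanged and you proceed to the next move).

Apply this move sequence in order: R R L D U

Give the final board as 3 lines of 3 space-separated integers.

After move 1 (R):
4 7 2
8 6 0
3 5 1

After move 2 (R):
4 7 2
8 6 0
3 5 1

After move 3 (L):
4 7 2
8 0 6
3 5 1

After move 4 (D):
4 7 2
8 5 6
3 0 1

After move 5 (U):
4 7 2
8 0 6
3 5 1

Answer: 4 7 2
8 0 6
3 5 1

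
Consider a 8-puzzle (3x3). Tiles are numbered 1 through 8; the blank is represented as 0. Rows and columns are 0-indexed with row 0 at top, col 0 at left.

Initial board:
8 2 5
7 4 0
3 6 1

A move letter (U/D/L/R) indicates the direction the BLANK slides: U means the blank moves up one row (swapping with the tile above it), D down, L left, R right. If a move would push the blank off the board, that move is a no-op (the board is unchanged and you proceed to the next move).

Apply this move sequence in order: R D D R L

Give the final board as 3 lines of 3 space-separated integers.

After move 1 (R):
8 2 5
7 4 0
3 6 1

After move 2 (D):
8 2 5
7 4 1
3 6 0

After move 3 (D):
8 2 5
7 4 1
3 6 0

After move 4 (R):
8 2 5
7 4 1
3 6 0

After move 5 (L):
8 2 5
7 4 1
3 0 6

Answer: 8 2 5
7 4 1
3 0 6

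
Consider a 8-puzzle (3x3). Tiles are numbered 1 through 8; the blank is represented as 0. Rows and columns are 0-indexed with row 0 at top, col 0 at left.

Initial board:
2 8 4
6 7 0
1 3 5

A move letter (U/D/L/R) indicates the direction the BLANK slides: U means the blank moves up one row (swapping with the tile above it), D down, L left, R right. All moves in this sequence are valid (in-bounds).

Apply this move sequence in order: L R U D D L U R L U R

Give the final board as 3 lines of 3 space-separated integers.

After move 1 (L):
2 8 4
6 0 7
1 3 5

After move 2 (R):
2 8 4
6 7 0
1 3 5

After move 3 (U):
2 8 0
6 7 4
1 3 5

After move 4 (D):
2 8 4
6 7 0
1 3 5

After move 5 (D):
2 8 4
6 7 5
1 3 0

After move 6 (L):
2 8 4
6 7 5
1 0 3

After move 7 (U):
2 8 4
6 0 5
1 7 3

After move 8 (R):
2 8 4
6 5 0
1 7 3

After move 9 (L):
2 8 4
6 0 5
1 7 3

After move 10 (U):
2 0 4
6 8 5
1 7 3

After move 11 (R):
2 4 0
6 8 5
1 7 3

Answer: 2 4 0
6 8 5
1 7 3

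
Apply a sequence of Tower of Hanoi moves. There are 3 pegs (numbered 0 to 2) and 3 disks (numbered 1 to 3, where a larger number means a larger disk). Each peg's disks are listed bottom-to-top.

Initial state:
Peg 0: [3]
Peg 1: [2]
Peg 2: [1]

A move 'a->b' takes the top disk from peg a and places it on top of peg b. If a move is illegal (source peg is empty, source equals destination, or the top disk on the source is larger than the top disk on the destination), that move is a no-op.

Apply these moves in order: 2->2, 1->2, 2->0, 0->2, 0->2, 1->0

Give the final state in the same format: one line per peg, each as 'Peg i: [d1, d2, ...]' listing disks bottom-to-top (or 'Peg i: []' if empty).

Answer: Peg 0: [3, 2]
Peg 1: []
Peg 2: [1]

Derivation:
After move 1 (2->2):
Peg 0: [3]
Peg 1: [2]
Peg 2: [1]

After move 2 (1->2):
Peg 0: [3]
Peg 1: [2]
Peg 2: [1]

After move 3 (2->0):
Peg 0: [3, 1]
Peg 1: [2]
Peg 2: []

After move 4 (0->2):
Peg 0: [3]
Peg 1: [2]
Peg 2: [1]

After move 5 (0->2):
Peg 0: [3]
Peg 1: [2]
Peg 2: [1]

After move 6 (1->0):
Peg 0: [3, 2]
Peg 1: []
Peg 2: [1]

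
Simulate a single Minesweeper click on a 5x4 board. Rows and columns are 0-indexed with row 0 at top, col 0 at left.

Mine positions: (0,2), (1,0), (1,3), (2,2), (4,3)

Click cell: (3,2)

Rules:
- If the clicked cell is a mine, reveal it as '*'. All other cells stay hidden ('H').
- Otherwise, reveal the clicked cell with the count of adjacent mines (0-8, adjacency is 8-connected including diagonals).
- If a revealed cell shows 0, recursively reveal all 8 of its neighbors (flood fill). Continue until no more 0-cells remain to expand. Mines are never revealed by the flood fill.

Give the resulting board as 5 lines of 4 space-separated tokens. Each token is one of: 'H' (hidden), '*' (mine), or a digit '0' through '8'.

H H H H
H H H H
H H H H
H H 2 H
H H H H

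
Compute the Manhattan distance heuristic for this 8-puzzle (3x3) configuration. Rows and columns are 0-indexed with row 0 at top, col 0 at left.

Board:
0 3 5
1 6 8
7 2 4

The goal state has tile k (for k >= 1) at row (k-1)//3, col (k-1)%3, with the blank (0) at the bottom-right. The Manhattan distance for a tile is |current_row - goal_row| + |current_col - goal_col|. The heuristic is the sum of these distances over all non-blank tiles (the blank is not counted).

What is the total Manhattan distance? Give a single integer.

Answer: 12

Derivation:
Tile 3: (0,1)->(0,2) = 1
Tile 5: (0,2)->(1,1) = 2
Tile 1: (1,0)->(0,0) = 1
Tile 6: (1,1)->(1,2) = 1
Tile 8: (1,2)->(2,1) = 2
Tile 7: (2,0)->(2,0) = 0
Tile 2: (2,1)->(0,1) = 2
Tile 4: (2,2)->(1,0) = 3
Sum: 1 + 2 + 1 + 1 + 2 + 0 + 2 + 3 = 12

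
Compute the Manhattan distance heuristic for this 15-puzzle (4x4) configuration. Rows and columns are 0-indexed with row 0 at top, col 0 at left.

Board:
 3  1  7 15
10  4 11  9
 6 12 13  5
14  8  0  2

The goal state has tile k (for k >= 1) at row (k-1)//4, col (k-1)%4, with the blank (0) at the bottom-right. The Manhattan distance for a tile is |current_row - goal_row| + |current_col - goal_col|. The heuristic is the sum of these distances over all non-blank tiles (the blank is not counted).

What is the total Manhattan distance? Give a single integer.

Tile 3: at (0,0), goal (0,2), distance |0-0|+|0-2| = 2
Tile 1: at (0,1), goal (0,0), distance |0-0|+|1-0| = 1
Tile 7: at (0,2), goal (1,2), distance |0-1|+|2-2| = 1
Tile 15: at (0,3), goal (3,2), distance |0-3|+|3-2| = 4
Tile 10: at (1,0), goal (2,1), distance |1-2|+|0-1| = 2
Tile 4: at (1,1), goal (0,3), distance |1-0|+|1-3| = 3
Tile 11: at (1,2), goal (2,2), distance |1-2|+|2-2| = 1
Tile 9: at (1,3), goal (2,0), distance |1-2|+|3-0| = 4
Tile 6: at (2,0), goal (1,1), distance |2-1|+|0-1| = 2
Tile 12: at (2,1), goal (2,3), distance |2-2|+|1-3| = 2
Tile 13: at (2,2), goal (3,0), distance |2-3|+|2-0| = 3
Tile 5: at (2,3), goal (1,0), distance |2-1|+|3-0| = 4
Tile 14: at (3,0), goal (3,1), distance |3-3|+|0-1| = 1
Tile 8: at (3,1), goal (1,3), distance |3-1|+|1-3| = 4
Tile 2: at (3,3), goal (0,1), distance |3-0|+|3-1| = 5
Sum: 2 + 1 + 1 + 4 + 2 + 3 + 1 + 4 + 2 + 2 + 3 + 4 + 1 + 4 + 5 = 39

Answer: 39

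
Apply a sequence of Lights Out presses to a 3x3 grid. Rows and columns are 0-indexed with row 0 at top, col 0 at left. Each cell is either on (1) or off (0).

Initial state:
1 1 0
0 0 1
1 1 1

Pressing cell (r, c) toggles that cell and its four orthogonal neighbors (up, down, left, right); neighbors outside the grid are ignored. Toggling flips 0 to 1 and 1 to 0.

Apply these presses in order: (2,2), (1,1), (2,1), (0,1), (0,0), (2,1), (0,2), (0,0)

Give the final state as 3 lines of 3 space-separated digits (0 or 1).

After press 1 at (2,2):
1 1 0
0 0 0
1 0 0

After press 2 at (1,1):
1 0 0
1 1 1
1 1 0

After press 3 at (2,1):
1 0 0
1 0 1
0 0 1

After press 4 at (0,1):
0 1 1
1 1 1
0 0 1

After press 5 at (0,0):
1 0 1
0 1 1
0 0 1

After press 6 at (2,1):
1 0 1
0 0 1
1 1 0

After press 7 at (0,2):
1 1 0
0 0 0
1 1 0

After press 8 at (0,0):
0 0 0
1 0 0
1 1 0

Answer: 0 0 0
1 0 0
1 1 0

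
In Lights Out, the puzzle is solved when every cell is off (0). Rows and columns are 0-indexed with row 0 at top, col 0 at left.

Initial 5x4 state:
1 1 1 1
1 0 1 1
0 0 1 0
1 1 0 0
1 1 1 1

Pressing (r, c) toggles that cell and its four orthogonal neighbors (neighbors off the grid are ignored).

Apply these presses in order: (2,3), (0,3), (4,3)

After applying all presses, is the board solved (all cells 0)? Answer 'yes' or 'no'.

After press 1 at (2,3):
1 1 1 1
1 0 1 0
0 0 0 1
1 1 0 1
1 1 1 1

After press 2 at (0,3):
1 1 0 0
1 0 1 1
0 0 0 1
1 1 0 1
1 1 1 1

After press 3 at (4,3):
1 1 0 0
1 0 1 1
0 0 0 1
1 1 0 0
1 1 0 0

Lights still on: 10

Answer: no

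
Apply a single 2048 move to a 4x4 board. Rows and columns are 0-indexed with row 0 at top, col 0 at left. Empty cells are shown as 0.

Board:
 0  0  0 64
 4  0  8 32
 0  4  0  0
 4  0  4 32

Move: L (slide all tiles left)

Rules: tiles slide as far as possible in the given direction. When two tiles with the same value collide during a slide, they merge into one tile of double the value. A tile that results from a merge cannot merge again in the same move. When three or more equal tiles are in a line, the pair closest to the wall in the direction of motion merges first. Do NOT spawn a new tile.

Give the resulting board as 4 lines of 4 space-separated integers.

Answer: 64  0  0  0
 4  8 32  0
 4  0  0  0
 8 32  0  0

Derivation:
Slide left:
row 0: [0, 0, 0, 64] -> [64, 0, 0, 0]
row 1: [4, 0, 8, 32] -> [4, 8, 32, 0]
row 2: [0, 4, 0, 0] -> [4, 0, 0, 0]
row 3: [4, 0, 4, 32] -> [8, 32, 0, 0]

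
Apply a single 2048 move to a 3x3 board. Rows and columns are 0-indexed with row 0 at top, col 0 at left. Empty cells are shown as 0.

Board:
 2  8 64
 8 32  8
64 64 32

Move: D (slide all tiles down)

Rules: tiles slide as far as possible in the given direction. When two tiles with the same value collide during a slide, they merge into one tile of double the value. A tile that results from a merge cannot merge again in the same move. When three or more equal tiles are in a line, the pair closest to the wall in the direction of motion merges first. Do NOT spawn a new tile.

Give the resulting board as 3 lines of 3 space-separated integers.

Slide down:
col 0: [2, 8, 64] -> [2, 8, 64]
col 1: [8, 32, 64] -> [8, 32, 64]
col 2: [64, 8, 32] -> [64, 8, 32]

Answer:  2  8 64
 8 32  8
64 64 32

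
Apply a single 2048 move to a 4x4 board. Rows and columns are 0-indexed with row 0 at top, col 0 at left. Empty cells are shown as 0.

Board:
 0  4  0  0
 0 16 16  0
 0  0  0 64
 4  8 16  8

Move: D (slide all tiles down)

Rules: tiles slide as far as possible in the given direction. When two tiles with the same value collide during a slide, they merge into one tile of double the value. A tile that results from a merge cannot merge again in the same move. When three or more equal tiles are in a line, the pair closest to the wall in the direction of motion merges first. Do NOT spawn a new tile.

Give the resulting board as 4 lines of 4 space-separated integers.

Slide down:
col 0: [0, 0, 0, 4] -> [0, 0, 0, 4]
col 1: [4, 16, 0, 8] -> [0, 4, 16, 8]
col 2: [0, 16, 0, 16] -> [0, 0, 0, 32]
col 3: [0, 0, 64, 8] -> [0, 0, 64, 8]

Answer:  0  0  0  0
 0  4  0  0
 0 16  0 64
 4  8 32  8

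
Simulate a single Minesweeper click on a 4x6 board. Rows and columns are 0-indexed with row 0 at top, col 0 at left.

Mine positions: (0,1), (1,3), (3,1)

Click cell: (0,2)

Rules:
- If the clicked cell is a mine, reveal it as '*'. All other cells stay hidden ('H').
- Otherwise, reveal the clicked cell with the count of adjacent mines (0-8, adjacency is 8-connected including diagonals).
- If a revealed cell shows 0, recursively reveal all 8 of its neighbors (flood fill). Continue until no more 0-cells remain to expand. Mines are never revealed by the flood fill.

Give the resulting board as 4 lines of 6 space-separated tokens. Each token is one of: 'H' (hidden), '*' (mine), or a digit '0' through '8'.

H H 2 H H H
H H H H H H
H H H H H H
H H H H H H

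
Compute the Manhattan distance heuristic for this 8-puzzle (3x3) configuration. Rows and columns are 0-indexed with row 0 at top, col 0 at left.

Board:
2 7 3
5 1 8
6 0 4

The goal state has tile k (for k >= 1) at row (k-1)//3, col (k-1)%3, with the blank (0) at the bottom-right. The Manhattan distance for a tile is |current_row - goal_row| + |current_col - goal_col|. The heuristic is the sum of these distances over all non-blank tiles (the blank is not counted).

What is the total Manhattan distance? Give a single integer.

Tile 2: at (0,0), goal (0,1), distance |0-0|+|0-1| = 1
Tile 7: at (0,1), goal (2,0), distance |0-2|+|1-0| = 3
Tile 3: at (0,2), goal (0,2), distance |0-0|+|2-2| = 0
Tile 5: at (1,0), goal (1,1), distance |1-1|+|0-1| = 1
Tile 1: at (1,1), goal (0,0), distance |1-0|+|1-0| = 2
Tile 8: at (1,2), goal (2,1), distance |1-2|+|2-1| = 2
Tile 6: at (2,0), goal (1,2), distance |2-1|+|0-2| = 3
Tile 4: at (2,2), goal (1,0), distance |2-1|+|2-0| = 3
Sum: 1 + 3 + 0 + 1 + 2 + 2 + 3 + 3 = 15

Answer: 15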